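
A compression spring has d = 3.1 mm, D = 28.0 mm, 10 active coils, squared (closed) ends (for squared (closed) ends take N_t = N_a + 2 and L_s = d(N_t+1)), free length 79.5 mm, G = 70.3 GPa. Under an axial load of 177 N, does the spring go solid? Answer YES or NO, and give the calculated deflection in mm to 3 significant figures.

YES, δ = 47.9 mm

k = Gd⁴/(8D³N_a) = (70.3×10³)(3.1⁴)/(8·28.0³·10) = 3.6969 N/mm
N_t = 12; L_s = 3.1·13 = 40.3 mm; δ_solid = L₀ − L_s = 79.5 − 40.3 = 39.2 mm
δ = F/k = 177/3.6969 = 47.878 mm
δ ≥ δ_solid → spring goes solid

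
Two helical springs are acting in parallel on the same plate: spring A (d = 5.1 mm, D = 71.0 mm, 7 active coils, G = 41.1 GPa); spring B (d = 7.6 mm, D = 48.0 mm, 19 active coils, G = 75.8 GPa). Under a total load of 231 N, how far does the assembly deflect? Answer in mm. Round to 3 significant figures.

k_A = Gd⁴/(8D³N_a) = (41.1×10³)(5.1⁴)/(8·71.0³·7) = 1.3873 N/mm
k_B = Gd⁴/(8D³N_a) = (75.8×10³)(7.6⁴)/(8·48.0³·19) = 15.044 N/mm
Parallel: k_eq = 1.3873 + 15.044 = 16.431 N/mm
δ = F/k_eq = 231/16.431 = 14.059 mm

14.1 mm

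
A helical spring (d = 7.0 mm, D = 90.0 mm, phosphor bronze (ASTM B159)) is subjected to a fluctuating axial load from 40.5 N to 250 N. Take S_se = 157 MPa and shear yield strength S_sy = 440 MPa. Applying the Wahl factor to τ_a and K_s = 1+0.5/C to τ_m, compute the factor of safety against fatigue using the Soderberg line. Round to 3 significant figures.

C = D/d = 90.0/7.0 = 12.8571; K_W = (4C−1)/(4C−4)+0.615/C = 1.1111; K_s = 1+0.5/C = 1.0389
F_a = (F_max−F_min)/2 = 104.75 N; F_m = (F_max+F_min)/2 = 145.25 N
τ_a = K_W·8F_aD/(πd³) = 1.1111 × 69.991 = 77.766 MPa
τ_m = K_s·8F_mD/(πd³) = 1.0389 × 97.052 = 100.83 MPa
Soderberg: 1/n_f = τ_a/S_se + τ_m/S_sy = 77.766/157 + 100.83/440 = 0.49533 + 0.22915 = 0.72448
n_f = 1/0.72448 = 1.38

1.38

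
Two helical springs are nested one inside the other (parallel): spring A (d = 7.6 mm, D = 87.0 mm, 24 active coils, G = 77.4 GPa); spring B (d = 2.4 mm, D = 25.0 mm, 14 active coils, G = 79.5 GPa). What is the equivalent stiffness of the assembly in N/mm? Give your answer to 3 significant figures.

3.55 N/mm

k_A = Gd⁴/(8D³N_a) = (77.4×10³)(7.6⁴)/(8·87.0³·24) = 2.0424 N/mm
k_B = Gd⁴/(8D³N_a) = (79.5×10³)(2.4⁴)/(8·25.0³·14) = 1.5072 N/mm
Parallel: k_eq = 2.0424 + 1.5072 = 3.5496 N/mm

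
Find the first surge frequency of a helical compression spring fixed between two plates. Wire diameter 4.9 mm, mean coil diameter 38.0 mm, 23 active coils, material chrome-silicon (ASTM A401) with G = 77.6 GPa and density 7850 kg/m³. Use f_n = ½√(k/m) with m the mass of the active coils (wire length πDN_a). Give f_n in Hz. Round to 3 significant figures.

52.2 Hz

k = Gd⁴/(8D³N_a) = (77.6×10³)(4.9⁴)/(8·38.0³·23) = 4.4308 N/mm = 4430.8 N/m
Wire length L = πDN_a = π·38.0·23 = 2745.8 mm
m = ρ·(πd²/4)·L = 7850 × 18.857×10⁻⁶ m² × 2.7458 m = 0.40646 kg
f_n = ½√(k/m) = 0.5·√(4430.8/0.40646) = 0.5·√(10901) = 52.204 Hz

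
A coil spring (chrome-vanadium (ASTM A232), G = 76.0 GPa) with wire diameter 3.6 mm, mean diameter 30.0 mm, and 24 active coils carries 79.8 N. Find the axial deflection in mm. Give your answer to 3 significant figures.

32.4 mm

k = Gd⁴/(8D³N_a) = (76.0×10³)(3.6⁴)/(8·30.0³·24) = 2.4624 N/mm
δ = F/k = 79.8 / 2.4624 = 32.407 mm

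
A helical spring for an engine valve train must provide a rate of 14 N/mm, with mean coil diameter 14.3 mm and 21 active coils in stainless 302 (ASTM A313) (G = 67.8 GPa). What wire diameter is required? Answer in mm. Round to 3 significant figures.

d = (8D³N_a·k / G)^(1/4) = (8·14.3³·21·14 / (67.8×10³))^0.25
  = (101.44)^0.25 = 3.1736 mm

3.17 mm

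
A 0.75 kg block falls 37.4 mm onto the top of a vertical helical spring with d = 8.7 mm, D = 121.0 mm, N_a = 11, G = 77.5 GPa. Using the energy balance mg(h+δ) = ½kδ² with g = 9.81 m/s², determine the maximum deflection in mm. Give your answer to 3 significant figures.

k = Gd⁴/(8D³N_a) = (77.5×10³)(8.7⁴)/(8·121.0³·11) = 2.848 N/mm
W = mg = 0.75 × 9.81 = 7.3575 N
½kδ² − Wδ − Wh = 0 → δ = (W + √(W² + 2kWh))/k
δ = (7.3575 + √(54.133 + 1567.37))/2.848 = (7.3575 + 40.268)/2.848 = 16.722 mm

16.7 mm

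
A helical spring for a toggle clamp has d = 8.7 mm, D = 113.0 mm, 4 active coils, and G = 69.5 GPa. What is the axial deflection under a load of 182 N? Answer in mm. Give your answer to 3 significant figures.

21.1 mm

k = Gd⁴/(8D³N_a) = (69.5×10³)(8.7⁴)/(8·113.0³·4) = 8.6234 N/mm
δ = F/k = 182 / 8.6234 = 21.105 mm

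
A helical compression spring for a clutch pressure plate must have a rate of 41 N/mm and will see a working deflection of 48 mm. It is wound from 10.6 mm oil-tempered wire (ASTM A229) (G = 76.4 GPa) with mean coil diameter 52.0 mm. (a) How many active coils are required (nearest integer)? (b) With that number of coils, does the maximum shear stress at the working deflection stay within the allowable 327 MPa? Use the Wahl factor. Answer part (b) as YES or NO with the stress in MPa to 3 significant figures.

N_a = Gd⁴/(8D³k) = (76.4×10³)(10.6⁴)/(8·52.0³·41) = 20.91 → N_a = 21
Actual rate k = Gd⁴/(8D³·21) = 40.832 N/mm
Working load F = kδ = 40.832·48 = 1959.9 N
C = 52.0/10.6 = 4.9057; K_W = (4C−1)/(4C−4)+0.615/C = 1.3174
τ_max = K_W·8FD/(πd³) = 1.3174·217.9 = 287.07 MPa
τ_max ≤ 327 MPa → acceptable

(a) 21 coils; (b) YES, τ_max = 287 MPa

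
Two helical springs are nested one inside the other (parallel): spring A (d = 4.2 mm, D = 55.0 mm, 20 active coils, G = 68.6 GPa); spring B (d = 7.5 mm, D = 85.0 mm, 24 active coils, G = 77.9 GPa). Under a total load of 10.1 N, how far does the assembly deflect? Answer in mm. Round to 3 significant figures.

3.49 mm

k_A = Gd⁴/(8D³N_a) = (68.6×10³)(4.2⁴)/(8·55.0³·20) = 0.80189 N/mm
k_B = Gd⁴/(8D³N_a) = (77.9×10³)(7.5⁴)/(8·85.0³·24) = 2.0904 N/mm
Parallel: k_eq = 0.80189 + 2.0904 = 2.8923 N/mm
δ = F/k_eq = 10.1/2.8923 = 3.4921 mm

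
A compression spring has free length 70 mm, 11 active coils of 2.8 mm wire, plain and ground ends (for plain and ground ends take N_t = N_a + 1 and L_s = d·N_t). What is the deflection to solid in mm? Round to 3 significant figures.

N_t = 12; L_s = 2.8·12 = 33.6 mm
δ_solid = L₀ − L_s = 70 − 33.6 = 36.4 mm

36.4 mm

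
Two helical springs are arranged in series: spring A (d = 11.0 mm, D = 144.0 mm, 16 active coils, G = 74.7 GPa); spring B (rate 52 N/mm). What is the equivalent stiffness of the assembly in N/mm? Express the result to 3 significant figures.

2.71 N/mm

k_A = Gd⁴/(8D³N_a) = (74.7×10³)(11.0⁴)/(8·144.0³·16) = 2.8615 N/mm
Series: 1/k_eq = 1/2.8615 + 1/52 = 0.3687; k_eq = 2.7122 N/mm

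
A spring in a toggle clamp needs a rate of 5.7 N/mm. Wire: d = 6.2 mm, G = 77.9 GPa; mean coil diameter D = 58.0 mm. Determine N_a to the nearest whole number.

N_a = Gd⁴/(8D³k) = (77.9×10³ × 6.2⁴)/(8 × 58.0³ × 5.7)
    = 1.15108e+08 / 8.89711e+06 = 12.94 → 13 coils

13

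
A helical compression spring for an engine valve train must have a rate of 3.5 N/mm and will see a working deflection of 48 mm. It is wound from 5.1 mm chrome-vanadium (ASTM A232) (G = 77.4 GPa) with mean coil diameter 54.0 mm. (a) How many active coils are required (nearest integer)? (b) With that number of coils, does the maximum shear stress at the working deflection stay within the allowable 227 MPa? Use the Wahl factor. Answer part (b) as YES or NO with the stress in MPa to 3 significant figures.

N_a = Gd⁴/(8D³k) = (77.4×10³)(5.1⁴)/(8·54.0³·3.5) = 11.88 → N_a = 12
Actual rate k = Gd⁴/(8D³·12) = 3.4639 N/mm
Working load F = kδ = 3.4639·48 = 166.27 N
C = 54.0/5.1 = 10.5882; K_W = (4C−1)/(4C−4)+0.615/C = 1.1363
τ_max = K_W·8FD/(πd³) = 1.1363·172.36 = 195.85 MPa
τ_max ≤ 227 MPa → acceptable

(a) 12 coils; (b) YES, τ_max = 196 MPa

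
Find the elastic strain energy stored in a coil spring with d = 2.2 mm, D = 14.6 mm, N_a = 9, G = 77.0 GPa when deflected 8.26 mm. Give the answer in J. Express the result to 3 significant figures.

0.275 J

k = Gd⁴/(8D³N_a) = (77.0×10³)(2.2⁴)/(8·14.6³·9) = 8.0499 N/mm
U = ½kδ² = 0.5 × 8.0499 × 8.26² = 274.61 N·mm = 0.27461 J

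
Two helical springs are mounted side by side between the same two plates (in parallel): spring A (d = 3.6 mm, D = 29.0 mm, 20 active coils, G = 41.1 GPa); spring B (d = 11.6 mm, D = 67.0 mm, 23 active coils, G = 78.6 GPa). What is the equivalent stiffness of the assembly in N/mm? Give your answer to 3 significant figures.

k_A = Gd⁴/(8D³N_a) = (41.1×10³)(3.6⁴)/(8·29.0³·20) = 1.769 N/mm
k_B = Gd⁴/(8D³N_a) = (78.6×10³)(11.6⁴)/(8·67.0³·23) = 25.717 N/mm
Parallel: k_eq = 1.769 + 25.717 = 27.486 N/mm

27.5 N/mm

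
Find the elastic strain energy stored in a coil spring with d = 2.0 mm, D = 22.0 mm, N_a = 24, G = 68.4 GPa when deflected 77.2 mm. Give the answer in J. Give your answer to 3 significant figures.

1.60 J

k = Gd⁴/(8D³N_a) = (68.4×10³)(2.0⁴)/(8·22.0³·24) = 0.53531 N/mm
U = ½kδ² = 0.5 × 0.53531 × 77.2² = 1595.2 N·mm = 1.5952 J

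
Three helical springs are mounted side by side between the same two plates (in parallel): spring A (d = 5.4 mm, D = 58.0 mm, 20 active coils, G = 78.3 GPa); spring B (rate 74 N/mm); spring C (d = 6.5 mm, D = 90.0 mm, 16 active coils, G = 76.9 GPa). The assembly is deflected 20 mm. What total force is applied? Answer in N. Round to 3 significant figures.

k_A = Gd⁴/(8D³N_a) = (78.3×10³)(5.4⁴)/(8·58.0³·20) = 2.1327 N/mm
k_C = Gd⁴/(8D³N_a) = (76.9×10³)(6.5⁴)/(8·90.0³·16) = 1.4711 N/mm
Parallel: k_eq = 2.1327 + 74 + 1.4711 = 77.604 N/mm
F = k_eq·δ = 77.604·20 = 1552.1 N

1550 N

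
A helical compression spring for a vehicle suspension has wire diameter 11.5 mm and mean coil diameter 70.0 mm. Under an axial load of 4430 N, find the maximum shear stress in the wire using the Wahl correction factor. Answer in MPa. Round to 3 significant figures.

648 MPa

Spring index C = D/d = 70.0/11.5 = 6.0870
K_W = (4C−1)/(4C−4) + 0.615/C = 23.348/20.348 + 0.1010 = 1.2485
τ₀ = 8FD/(πd³) = 8·4430·70.0/(π·11.5³) = 2.4808e+06/4778 = 519.22 MPa
τ_max = K·τ₀ = 1.2485 × 519.22 = 648.23 MPa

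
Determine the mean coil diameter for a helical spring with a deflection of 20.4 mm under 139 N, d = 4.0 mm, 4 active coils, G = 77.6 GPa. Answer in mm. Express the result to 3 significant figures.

Required rate k = F/δ = 139/20.4 = 6.8137 N/mm
D = (Gd⁴/(8N_a·k))^(1/3) = (77.6×10³·4.0⁴/(8·4·6.8137))^(1/3)
  = (91110.2)^(1/3) = 44.9976 mm

45.0 mm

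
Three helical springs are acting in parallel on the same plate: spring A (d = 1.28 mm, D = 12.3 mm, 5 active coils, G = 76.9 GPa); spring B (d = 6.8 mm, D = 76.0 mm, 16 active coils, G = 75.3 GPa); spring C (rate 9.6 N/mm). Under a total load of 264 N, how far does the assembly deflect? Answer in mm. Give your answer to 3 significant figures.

k_A = Gd⁴/(8D³N_a) = (76.9×10³)(1.28⁴)/(8·12.3³·5) = 2.7733 N/mm
k_B = Gd⁴/(8D³N_a) = (75.3×10³)(6.8⁴)/(8·76.0³·16) = 2.8654 N/mm
Parallel: k_eq = 2.7733 + 2.8654 + 9.6 = 15.239 N/mm
δ = F/k_eq = 264/15.239 = 17.324 mm

17.3 mm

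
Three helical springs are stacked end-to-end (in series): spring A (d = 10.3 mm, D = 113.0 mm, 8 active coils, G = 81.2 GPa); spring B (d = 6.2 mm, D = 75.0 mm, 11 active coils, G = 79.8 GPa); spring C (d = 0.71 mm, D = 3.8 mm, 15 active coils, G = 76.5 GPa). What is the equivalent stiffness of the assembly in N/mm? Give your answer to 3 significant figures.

k_A = Gd⁴/(8D³N_a) = (81.2×10³)(10.3⁴)/(8·113.0³·8) = 9.8967 N/mm
k_B = Gd⁴/(8D³N_a) = (79.8×10³)(6.2⁴)/(8·75.0³·11) = 3.1762 N/mm
k_C = Gd⁴/(8D³N_a) = (76.5×10³)(0.71⁴)/(8·3.8³·15) = 2.9523 N/mm
Series: 1/k_eq = 1/9.8967 + 1/3.1762 + 1/2.9523 = 0.75461; k_eq = 1.3252 N/mm

1.33 N/mm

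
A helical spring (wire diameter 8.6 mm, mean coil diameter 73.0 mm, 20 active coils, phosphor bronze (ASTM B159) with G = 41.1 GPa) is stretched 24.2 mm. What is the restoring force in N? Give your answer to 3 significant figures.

87.4 N

k = Gd⁴/(8D³N_a) = (41.1×10³)(8.6⁴)/(8·73.0³·20) = 3.612 N/mm
F = k·δ = 3.612 × 24.2 = 87.41 N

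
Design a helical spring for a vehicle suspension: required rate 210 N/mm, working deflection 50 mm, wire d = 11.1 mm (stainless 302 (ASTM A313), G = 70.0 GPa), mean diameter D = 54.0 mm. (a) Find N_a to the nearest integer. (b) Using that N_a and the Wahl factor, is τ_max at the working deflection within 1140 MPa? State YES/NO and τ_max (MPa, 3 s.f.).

(a) 4 coils; (b) NO, τ_max = 1400 MPa

N_a = Gd⁴/(8D³k) = (70.0×10³)(11.1⁴)/(8·54.0³·210) = 4.017 → N_a = 4
Actual rate k = Gd⁴/(8D³·4) = 210.89 N/mm
Working load F = kδ = 210.89·50 = 10545 N
C = 54.0/11.1 = 4.8649; K_W = (4C−1)/(4C−4)+0.615/C = 1.3205
τ_max = K_W·8FD/(πd³) = 1.3205·1060.2 = 1400 MPa
τ_max > 1140 MPa → exceeds allowable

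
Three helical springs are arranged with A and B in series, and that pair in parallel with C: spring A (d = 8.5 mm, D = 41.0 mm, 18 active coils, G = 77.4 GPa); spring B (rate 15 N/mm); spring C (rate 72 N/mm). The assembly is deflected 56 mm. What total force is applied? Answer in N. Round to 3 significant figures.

k_A = Gd⁴/(8D³N_a) = (77.4×10³)(8.5⁴)/(8·41.0³·18) = 40.71 N/mm
Springs A,B series: k_AB = 1/(1/40.71+1/15) = 10.961 N/mm; parallel with C: k_eq = 10.961+72 = 82.961 N/mm
F = k_eq·δ = 82.961·56 = 4645.8 N

4650 N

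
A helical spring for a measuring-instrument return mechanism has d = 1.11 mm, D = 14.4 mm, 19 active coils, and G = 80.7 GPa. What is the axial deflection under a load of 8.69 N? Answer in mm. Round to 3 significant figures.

k = Gd⁴/(8D³N_a) = (80.7×10³)(1.11⁴)/(8·14.4³·19) = 0.26992 N/mm
δ = F/k = 8.69 / 0.26992 = 32.195 mm

32.2 mm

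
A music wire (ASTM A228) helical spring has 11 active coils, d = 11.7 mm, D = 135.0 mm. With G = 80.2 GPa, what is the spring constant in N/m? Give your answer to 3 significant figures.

k = Gd⁴/(8D³N_a) = (80.2×10³ × 11.7⁴) / (8 × 135.0³ × 11)
  = 1.50286e+09 / 2.16513e+08 = 6.9412 N/mm = 6941.2 N/m

6940 N/m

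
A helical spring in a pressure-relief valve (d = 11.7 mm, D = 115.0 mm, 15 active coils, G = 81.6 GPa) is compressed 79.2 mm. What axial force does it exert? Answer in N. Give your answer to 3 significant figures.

664 N

k = Gd⁴/(8D³N_a) = (81.6×10³)(11.7⁴)/(8·115.0³·15) = 8.3784 N/mm
F = k·δ = 8.3784 × 79.2 = 663.57 N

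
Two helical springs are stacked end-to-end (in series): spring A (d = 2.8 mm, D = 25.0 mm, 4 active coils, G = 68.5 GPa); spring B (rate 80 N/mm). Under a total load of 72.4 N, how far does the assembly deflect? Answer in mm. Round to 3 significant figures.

9.50 mm

k_A = Gd⁴/(8D³N_a) = (68.5×10³)(2.8⁴)/(8·25.0³·4) = 8.4208 N/mm
Series: 1/k_eq = 1/8.4208 + 1/80 = 0.13125; k_eq = 7.6188 N/mm
δ = F/k_eq = 72.4/7.6188 = 9.5028 mm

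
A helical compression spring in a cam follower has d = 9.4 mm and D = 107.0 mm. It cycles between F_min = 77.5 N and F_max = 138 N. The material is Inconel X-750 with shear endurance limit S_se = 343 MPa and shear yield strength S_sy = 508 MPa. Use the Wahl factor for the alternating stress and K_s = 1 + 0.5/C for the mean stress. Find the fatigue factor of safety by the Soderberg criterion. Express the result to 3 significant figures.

9.50

C = D/d = 107.0/9.4 = 11.3830; K_W = (4C−1)/(4C−4)+0.615/C = 1.1263; K_s = 1+0.5/C = 1.0439
F_a = (F_max−F_min)/2 = 30.25 N; F_m = (F_max+F_min)/2 = 107.75 N
τ_a = K_W·8F_aD/(πd³) = 1.1263 × 9.9235 = 11.176 MPa
τ_m = K_s·8F_mD/(πd³) = 1.0439 × 35.347 = 36.9 MPa
Soderberg: 1/n_f = τ_a/S_se + τ_m/S_sy = 11.176/343 + 36.9/508 = 0.03258 + 0.07264 = 0.10522
n_f = 1/0.10522 = 9.504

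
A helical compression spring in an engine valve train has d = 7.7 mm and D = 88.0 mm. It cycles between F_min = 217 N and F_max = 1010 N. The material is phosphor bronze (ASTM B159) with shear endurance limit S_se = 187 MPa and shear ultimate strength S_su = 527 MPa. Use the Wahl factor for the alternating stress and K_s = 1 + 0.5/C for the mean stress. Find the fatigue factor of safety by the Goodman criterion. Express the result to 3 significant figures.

0.566

C = D/d = 88.0/7.7 = 11.4286; K_W = (4C−1)/(4C−4)+0.615/C = 1.1257; K_s = 1+0.5/C = 1.0437
F_a = (F_max−F_min)/2 = 396.5 N; F_m = (F_max+F_min)/2 = 613.5 N
τ_a = K_W·8F_aD/(πd³) = 1.1257 × 194.62 = 219.09 MPa
τ_m = K_s·8F_mD/(πd³) = 1.0437 × 301.14 = 314.31 MPa
Goodman: 1/n_f = τ_a/S_se + τ_m/S_su = 219.09/187 + 314.31/527 = 1.17162 + 0.59642 = 1.768
n_f = 1/1.768 = 0.5656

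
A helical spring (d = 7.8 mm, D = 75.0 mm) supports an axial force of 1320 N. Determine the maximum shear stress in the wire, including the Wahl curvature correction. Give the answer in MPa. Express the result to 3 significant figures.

611 MPa

Spring index C = D/d = 75.0/7.8 = 9.6154
K_W = (4C−1)/(4C−4) + 0.615/C = 37.462/34.462 + 0.0640 = 1.1510
τ₀ = 8FD/(πd³) = 8·1320·75.0/(π·7.8³) = 792000/1490.8 = 531.24 MPa
τ_max = K·τ₀ = 1.1510 × 531.24 = 611.47 MPa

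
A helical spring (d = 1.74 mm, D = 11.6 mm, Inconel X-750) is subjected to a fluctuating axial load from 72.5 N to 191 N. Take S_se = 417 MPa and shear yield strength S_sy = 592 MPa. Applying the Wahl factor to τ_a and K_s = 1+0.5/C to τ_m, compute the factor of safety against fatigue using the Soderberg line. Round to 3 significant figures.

0.432

C = D/d = 11.6/1.74 = 6.6667; K_W = (4C−1)/(4C−4)+0.615/C = 1.2246; K_s = 1+0.5/C = 1.0750
F_a = (F_max−F_min)/2 = 59.25 N; F_m = (F_max+F_min)/2 = 131.75 N
τ_a = K_W·8F_aD/(πd³) = 1.2246 × 332.23 = 406.85 MPa
τ_m = K_s·8F_mD/(πd³) = 1.0750 × 738.76 = 794.16 MPa
Soderberg: 1/n_f = τ_a/S_se + τ_m/S_sy = 406.85/417 + 794.16/592 = 0.97566 + 1.34149 = 2.3171
n_f = 1/2.3171 = 0.4316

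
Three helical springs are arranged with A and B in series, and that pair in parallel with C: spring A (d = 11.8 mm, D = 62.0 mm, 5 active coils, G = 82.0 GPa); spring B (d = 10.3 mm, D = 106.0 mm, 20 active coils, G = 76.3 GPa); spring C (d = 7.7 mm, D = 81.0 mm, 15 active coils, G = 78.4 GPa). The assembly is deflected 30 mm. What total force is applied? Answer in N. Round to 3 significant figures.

k_A = Gd⁴/(8D³N_a) = (82.0×10³)(11.8⁴)/(8·62.0³·5) = 166.77 N/mm
k_B = Gd⁴/(8D³N_a) = (76.3×10³)(10.3⁴)/(8·106.0³·20) = 4.5065 N/mm
k_C = Gd⁴/(8D³N_a) = (78.4×10³)(7.7⁴)/(8·81.0³·15) = 4.3216 N/mm
Springs A,B series: k_AB = 1/(1/166.77+1/4.5065) = 4.3879 N/mm; parallel with C: k_eq = 4.3879+4.3216 = 8.7095 N/mm
F = k_eq·δ = 8.7095·30 = 261.28 N

261 N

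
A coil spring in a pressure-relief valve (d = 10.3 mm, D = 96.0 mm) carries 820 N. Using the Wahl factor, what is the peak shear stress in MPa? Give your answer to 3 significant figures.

Spring index C = D/d = 96.0/10.3 = 9.3204
K_W = (4C−1)/(4C−4) + 0.615/C = 36.282/33.282 + 0.0660 = 1.1561
τ₀ = 8FD/(πd³) = 8·820·96.0/(π·10.3³) = 629760/3432.9 = 183.45 MPa
τ_max = K·τ₀ = 1.1561 × 183.45 = 212.09 MPa

212 MPa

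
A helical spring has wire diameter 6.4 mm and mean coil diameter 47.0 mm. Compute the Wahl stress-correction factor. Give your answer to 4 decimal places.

C = D/d = 47.0/6.4 = 7.3438
K_W = (4C−1)/(4C−4) + 0.615/C = 28.375/25.375 + 0.0837 = 1.2020

1.2020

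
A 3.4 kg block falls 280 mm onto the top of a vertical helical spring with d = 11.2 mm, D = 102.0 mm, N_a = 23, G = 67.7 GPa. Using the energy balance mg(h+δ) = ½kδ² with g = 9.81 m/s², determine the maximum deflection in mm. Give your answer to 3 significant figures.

k = Gd⁴/(8D³N_a) = (67.7×10³)(11.2⁴)/(8·102.0³·23) = 5.4556 N/mm
W = mg = 3.4 × 9.81 = 33.354 N
½kδ² − Wδ − Wh = 0 → δ = (W + √(W² + 2kWh))/k
δ = (33.354 + √(1112.5 + 101901))/5.4556 = (33.354 + 320.96)/5.4556 = 64.944 mm

64.9 mm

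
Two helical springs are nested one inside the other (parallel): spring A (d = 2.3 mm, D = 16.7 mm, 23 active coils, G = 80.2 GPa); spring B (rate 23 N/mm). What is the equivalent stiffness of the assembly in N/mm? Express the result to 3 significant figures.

25.6 N/mm

k_A = Gd⁴/(8D³N_a) = (80.2×10³)(2.3⁴)/(8·16.7³·23) = 2.6189 N/mm
Parallel: k_eq = 2.6189 + 23 = 25.619 N/mm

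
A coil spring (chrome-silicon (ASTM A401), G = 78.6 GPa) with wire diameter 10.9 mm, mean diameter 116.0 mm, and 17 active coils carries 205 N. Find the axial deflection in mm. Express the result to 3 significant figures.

39.2 mm

k = Gd⁴/(8D³N_a) = (78.6×10³)(10.9⁴)/(8·116.0³·17) = 5.2266 N/mm
δ = F/k = 205 / 5.2266 = 39.223 mm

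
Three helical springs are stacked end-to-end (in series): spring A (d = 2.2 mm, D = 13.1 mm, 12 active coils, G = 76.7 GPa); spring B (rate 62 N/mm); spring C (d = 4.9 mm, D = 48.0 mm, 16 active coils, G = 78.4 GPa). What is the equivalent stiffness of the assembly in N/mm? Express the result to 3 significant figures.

2.22 N/mm

k_A = Gd⁴/(8D³N_a) = (76.7×10³)(2.2⁴)/(8·13.1³·12) = 8.3253 N/mm
k_C = Gd⁴/(8D³N_a) = (78.4×10³)(4.9⁴)/(8·48.0³·16) = 3.1928 N/mm
Series: 1/k_eq = 1/8.3253 + 1/62 + 1/3.1928 = 0.44945; k_eq = 2.2249 N/mm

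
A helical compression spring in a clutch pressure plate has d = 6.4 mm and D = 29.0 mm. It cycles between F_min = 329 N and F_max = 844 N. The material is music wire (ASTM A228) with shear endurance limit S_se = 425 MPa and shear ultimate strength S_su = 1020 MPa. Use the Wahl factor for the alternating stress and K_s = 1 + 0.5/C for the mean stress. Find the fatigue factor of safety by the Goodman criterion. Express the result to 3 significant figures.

2.44

C = D/d = 29.0/6.4 = 4.5312; K_W = (4C−1)/(4C−4)+0.615/C = 1.3481; K_s = 1+0.5/C = 1.1103
F_a = (F_max−F_min)/2 = 257.5 N; F_m = (F_max+F_min)/2 = 586.5 N
τ_a = K_W·8F_aD/(πd³) = 1.3481 × 72.54 = 97.792 MPa
τ_m = K_s·8F_mD/(πd³) = 1.1103 × 165.22 = 183.45 MPa
Goodman: 1/n_f = τ_a/S_se + τ_m/S_su = 97.792/425 + 183.45/1020 = 0.23010 + 0.17986 = 0.40995
n_f = 1/0.40995 = 2.439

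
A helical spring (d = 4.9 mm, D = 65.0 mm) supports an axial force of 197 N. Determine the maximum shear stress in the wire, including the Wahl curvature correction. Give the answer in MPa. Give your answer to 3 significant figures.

307 MPa

Spring index C = D/d = 65.0/4.9 = 13.2653
K_W = (4C−1)/(4C−4) + 0.615/C = 52.061/49.061 + 0.0464 = 1.1075
τ₀ = 8FD/(πd³) = 8·197·65.0/(π·4.9³) = 102440/369.61 = 277.16 MPa
τ_max = K·τ₀ = 1.1075 × 277.16 = 306.96 MPa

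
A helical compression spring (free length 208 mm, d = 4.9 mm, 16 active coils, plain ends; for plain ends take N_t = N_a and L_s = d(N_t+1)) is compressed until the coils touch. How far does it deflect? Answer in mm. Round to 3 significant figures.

125 mm

N_t = 16; L_s = 4.9·17 = 83.3 mm
δ_solid = L₀ − L_s = 208 − 83.3 = 124.7 mm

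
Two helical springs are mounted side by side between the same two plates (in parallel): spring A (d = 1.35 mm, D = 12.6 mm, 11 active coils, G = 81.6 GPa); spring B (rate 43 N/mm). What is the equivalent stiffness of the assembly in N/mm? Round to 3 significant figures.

k_A = Gd⁴/(8D³N_a) = (81.6×10³)(1.35⁴)/(8·12.6³·11) = 1.5397 N/mm
Parallel: k_eq = 1.5397 + 43 = 44.54 N/mm

44.5 N/mm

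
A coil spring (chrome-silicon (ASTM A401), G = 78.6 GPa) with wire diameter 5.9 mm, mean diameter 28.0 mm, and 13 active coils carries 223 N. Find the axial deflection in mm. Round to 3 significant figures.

k = Gd⁴/(8D³N_a) = (78.6×10³)(5.9⁴)/(8·28.0³·13) = 41.718 N/mm
δ = F/k = 223 / 41.718 = 5.3454 mm

5.35 mm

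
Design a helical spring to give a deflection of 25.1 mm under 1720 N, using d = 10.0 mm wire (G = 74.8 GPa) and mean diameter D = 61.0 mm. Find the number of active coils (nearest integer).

6

Required rate k = F/δ = 1720/25.1 = 68.526 N/mm
N_a = Gd⁴/(8D³k) = (74.8×10³ × 10.0⁴)/(8 × 61.0³ × 68.526)
    = 7.48e+08 / 1.24433e+08 = 6.011 → 6 coils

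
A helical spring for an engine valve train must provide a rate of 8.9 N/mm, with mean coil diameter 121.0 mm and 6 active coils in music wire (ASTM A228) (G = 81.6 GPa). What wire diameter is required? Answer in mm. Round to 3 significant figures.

d = (8D³N_a·k / G)^(1/4) = (8·121.0³·6·8.9 / (81.6×10³))^0.25
  = (9274.6)^0.25 = 9.8135 mm

9.81 mm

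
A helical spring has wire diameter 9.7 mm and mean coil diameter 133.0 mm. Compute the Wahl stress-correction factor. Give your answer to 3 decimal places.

1.104

C = D/d = 133.0/9.7 = 13.7113
K_W = (4C−1)/(4C−4) + 0.615/C = 53.845/50.845 + 0.0449 = 1.1039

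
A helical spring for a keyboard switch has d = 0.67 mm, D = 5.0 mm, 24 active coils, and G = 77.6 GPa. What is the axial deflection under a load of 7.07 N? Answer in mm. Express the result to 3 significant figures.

k = Gd⁴/(8D³N_a) = (77.6×10³)(0.67⁴)/(8·5.0³·24) = 0.65155 N/mm
δ = F/k = 7.07 / 0.65155 = 10.851 mm

10.9 mm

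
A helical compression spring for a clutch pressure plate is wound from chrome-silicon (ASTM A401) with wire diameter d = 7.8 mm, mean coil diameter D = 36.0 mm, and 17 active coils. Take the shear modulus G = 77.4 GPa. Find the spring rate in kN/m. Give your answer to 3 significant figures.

45.2 kN/m

k = Gd⁴/(8D³N_a) = (77.4×10³ × 7.8⁴) / (8 × 36.0³ × 17)
  = 2.86497e+08 / 6.34522e+06 = 45.152 N/mm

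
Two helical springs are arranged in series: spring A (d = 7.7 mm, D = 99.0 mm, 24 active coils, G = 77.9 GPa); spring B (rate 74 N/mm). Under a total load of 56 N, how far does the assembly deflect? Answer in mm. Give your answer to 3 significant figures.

38.9 mm

k_A = Gd⁴/(8D³N_a) = (77.9×10³)(7.7⁴)/(8·99.0³·24) = 1.4699 N/mm
Series: 1/k_eq = 1/1.4699 + 1/74 = 0.69382; k_eq = 1.4413 N/mm
δ = F/k_eq = 56/1.4413 = 38.854 mm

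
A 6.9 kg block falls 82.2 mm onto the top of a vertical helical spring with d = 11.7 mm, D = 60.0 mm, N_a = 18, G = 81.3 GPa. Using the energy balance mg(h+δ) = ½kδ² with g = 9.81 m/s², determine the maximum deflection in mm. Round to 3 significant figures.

16.5 mm

k = Gd⁴/(8D³N_a) = (81.3×10³)(11.7⁴)/(8·60.0³·18) = 48.98 N/mm
W = mg = 6.9 × 9.81 = 67.689 N
½kδ² − Wδ − Wh = 0 → δ = (W + √(W² + 2kWh))/k
δ = (67.689 + √(4581.8 + 545052))/48.98 = (67.689 + 741.37)/48.98 = 16.518 mm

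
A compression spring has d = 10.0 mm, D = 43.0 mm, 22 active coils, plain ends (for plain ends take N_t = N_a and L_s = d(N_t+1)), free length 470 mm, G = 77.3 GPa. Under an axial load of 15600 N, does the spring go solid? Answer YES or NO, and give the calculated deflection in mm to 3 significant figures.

k = Gd⁴/(8D³N_a) = (77.3×10³)(10.0⁴)/(8·43.0³·22) = 55.241 N/mm
N_t = 22; L_s = 10.0·23 = 230 mm; δ_solid = L₀ − L_s = 470 − 230 = 240 mm
δ = F/k = 15600/55.241 = 282.4 mm
δ ≥ δ_solid → spring goes solid

YES, δ = 282 mm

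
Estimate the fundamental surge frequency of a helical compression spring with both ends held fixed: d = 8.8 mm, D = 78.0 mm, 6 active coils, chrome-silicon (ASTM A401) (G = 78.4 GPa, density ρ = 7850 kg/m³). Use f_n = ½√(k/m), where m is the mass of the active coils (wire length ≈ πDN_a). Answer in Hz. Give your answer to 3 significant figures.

k = Gd⁴/(8D³N_a) = (78.4×10³)(8.8⁴)/(8·78.0³·6) = 20.641 N/mm = 20641 N/m
Wire length L = πDN_a = π·78.0·6 = 1470.3 mm
m = ρ·(πd²/4)·L = 7850 × 60.821×10⁻⁶ m² × 1.4703 m = 0.70197 kg
f_n = ½√(k/m) = 0.5·√(20641/0.70197) = 0.5·√(29404) = 85.737 Hz

85.7 Hz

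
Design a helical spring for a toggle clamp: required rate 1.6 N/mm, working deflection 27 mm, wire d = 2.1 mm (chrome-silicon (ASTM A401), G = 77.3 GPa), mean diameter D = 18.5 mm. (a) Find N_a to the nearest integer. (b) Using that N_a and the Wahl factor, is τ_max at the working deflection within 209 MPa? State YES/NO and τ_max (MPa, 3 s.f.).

(a) 19 coils; (b) NO, τ_max = 250 MPa

N_a = Gd⁴/(8D³k) = (77.3×10³)(2.1⁴)/(8·18.5³·1.6) = 18.55 → N_a = 19
Actual rate k = Gd⁴/(8D³·19) = 1.5621 N/mm
Working load F = kδ = 1.5621·27 = 42.176 N
C = 18.5/2.1 = 8.8095; K_W = (4C−1)/(4C−4)+0.615/C = 1.1658
τ_max = K_W·8FD/(πd³) = 1.1658·214.54 = 250.13 MPa
τ_max > 209 MPa → exceeds allowable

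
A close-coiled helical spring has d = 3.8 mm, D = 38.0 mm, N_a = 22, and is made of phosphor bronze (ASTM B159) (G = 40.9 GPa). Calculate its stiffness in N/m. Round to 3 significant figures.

k = Gd⁴/(8D³N_a) = (40.9×10³ × 3.8⁴) / (8 × 38.0³ × 22)
  = 8.52821e+06 / 9.65747e+06 = 0.88307 N/mm = 883.07 N/m

883 N/m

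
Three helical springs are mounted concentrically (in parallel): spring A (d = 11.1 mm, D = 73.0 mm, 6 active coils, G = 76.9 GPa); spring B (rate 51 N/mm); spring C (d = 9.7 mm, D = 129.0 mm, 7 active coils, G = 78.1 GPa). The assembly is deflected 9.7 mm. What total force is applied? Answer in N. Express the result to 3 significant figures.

1160 N

k_A = Gd⁴/(8D³N_a) = (76.9×10³)(11.1⁴)/(8·73.0³·6) = 62.518 N/mm
k_C = Gd⁴/(8D³N_a) = (78.1×10³)(9.7⁴)/(8·129.0³·7) = 5.7515 N/mm
Parallel: k_eq = 62.518 + 51 + 5.7515 = 119.27 N/mm
F = k_eq·δ = 119.27·9.7 = 1156.9 N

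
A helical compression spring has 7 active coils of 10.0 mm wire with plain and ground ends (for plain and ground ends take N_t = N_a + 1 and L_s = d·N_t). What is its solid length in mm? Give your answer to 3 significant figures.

80.0 mm

plain and ground ends: N_t = N_a + 1 = 7 + 1 = 8
L_s = d·N_t = 10.0 × 8 = 80 mm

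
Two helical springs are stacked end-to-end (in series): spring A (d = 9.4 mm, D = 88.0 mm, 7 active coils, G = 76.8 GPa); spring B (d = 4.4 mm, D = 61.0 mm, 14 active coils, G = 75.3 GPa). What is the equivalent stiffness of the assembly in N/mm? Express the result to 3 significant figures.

1.04 N/mm

k_A = Gd⁴/(8D³N_a) = (76.8×10³)(9.4⁴)/(8·88.0³·7) = 15.712 N/mm
k_B = Gd⁴/(8D³N_a) = (75.3×10³)(4.4⁴)/(8·61.0³·14) = 1.1102 N/mm
Series: 1/k_eq = 1/15.712 + 1/1.1102 = 0.96439; k_eq = 1.0369 N/mm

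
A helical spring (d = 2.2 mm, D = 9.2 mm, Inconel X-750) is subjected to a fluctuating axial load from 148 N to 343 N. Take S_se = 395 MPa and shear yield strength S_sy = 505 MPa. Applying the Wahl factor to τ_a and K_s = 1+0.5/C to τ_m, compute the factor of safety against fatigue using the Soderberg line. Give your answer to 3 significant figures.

0.513

C = D/d = 9.2/2.2 = 4.1818; K_W = (4C−1)/(4C−4)+0.615/C = 1.3828; K_s = 1+0.5/C = 1.1196
F_a = (F_max−F_min)/2 = 97.5 N; F_m = (F_max+F_min)/2 = 245.5 N
τ_a = K_W·8F_aD/(πd³) = 1.3828 × 214.52 = 296.63 MPa
τ_m = K_s·8F_mD/(πd³) = 1.1196 × 540.15 = 604.73 MPa
Soderberg: 1/n_f = τ_a/S_se + τ_m/S_sy = 296.63/395 + 604.73/505 = 0.75097 + 1.19748 = 1.9484
n_f = 1/1.9484 = 0.5132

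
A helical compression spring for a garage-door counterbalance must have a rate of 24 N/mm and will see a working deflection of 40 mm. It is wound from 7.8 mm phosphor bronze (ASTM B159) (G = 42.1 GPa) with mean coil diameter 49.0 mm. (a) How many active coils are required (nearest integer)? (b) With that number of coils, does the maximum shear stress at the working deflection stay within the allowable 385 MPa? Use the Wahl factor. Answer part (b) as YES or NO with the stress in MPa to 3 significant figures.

N_a = Gd⁴/(8D³k) = (42.1×10³)(7.8⁴)/(8·49.0³·24) = 6.899 → N_a = 7
Actual rate k = Gd⁴/(8D³·7) = 23.653 N/mm
Working load F = kδ = 23.653·40 = 946.12 N
C = 49.0/7.8 = 6.2821; K_W = (4C−1)/(4C−4)+0.615/C = 1.2399
τ_max = K_W·8FD/(πd³) = 1.2399·248.77 = 308.45 MPa
τ_max ≤ 385 MPa → acceptable

(a) 7 coils; (b) YES, τ_max = 308 MPa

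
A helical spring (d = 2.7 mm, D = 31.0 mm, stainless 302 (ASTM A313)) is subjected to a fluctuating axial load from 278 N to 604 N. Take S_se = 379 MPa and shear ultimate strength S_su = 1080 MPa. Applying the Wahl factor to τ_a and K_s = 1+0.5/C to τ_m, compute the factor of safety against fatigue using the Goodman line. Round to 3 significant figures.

C = D/d = 31.0/2.7 = 11.4815; K_W = (4C−1)/(4C−4)+0.615/C = 1.1251; K_s = 1+0.5/C = 1.0435
F_a = (F_max−F_min)/2 = 163 N; F_m = (F_max+F_min)/2 = 441 N
τ_a = K_W·8F_aD/(πd³) = 1.1251 × 653.73 = 735.52 MPa
τ_m = K_s·8F_mD/(πd³) = 1.0435 × 1768.7 = 1845.7 MPa
Goodman: 1/n_f = τ_a/S_se + τ_m/S_su = 735.52/379 + 1845.7/1080 = 1.94070 + 1.70898 = 3.6497
n_f = 1/3.6497 = 0.274

0.274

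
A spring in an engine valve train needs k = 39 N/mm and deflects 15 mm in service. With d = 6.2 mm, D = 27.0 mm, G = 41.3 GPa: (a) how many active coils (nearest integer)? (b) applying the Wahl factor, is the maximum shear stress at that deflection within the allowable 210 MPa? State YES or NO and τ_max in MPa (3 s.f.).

N_a = Gd⁴/(8D³k) = (41.3×10³)(6.2⁴)/(8·27.0³·39) = 9.937 → N_a = 10
Actual rate k = Gd⁴/(8D³·10) = 38.756 N/mm
Working load F = kδ = 38.756·15 = 581.34 N
C = 27.0/6.2 = 4.3548; K_W = (4C−1)/(4C−4)+0.615/C = 1.3648
τ_max = K_W·8FD/(πd³) = 1.3648·167.71 = 228.89 MPa
τ_max > 210 MPa → exceeds allowable

(a) 10 coils; (b) NO, τ_max = 229 MPa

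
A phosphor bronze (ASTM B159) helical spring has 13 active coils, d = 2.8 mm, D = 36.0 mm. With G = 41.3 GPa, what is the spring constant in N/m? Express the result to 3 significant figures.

523 N/m

k = Gd⁴/(8D³N_a) = (41.3×10³ × 2.8⁴) / (8 × 36.0³ × 13)
  = 2.53853e+06 / 4.85222e+06 = 0.52317 N/mm = 523.17 N/m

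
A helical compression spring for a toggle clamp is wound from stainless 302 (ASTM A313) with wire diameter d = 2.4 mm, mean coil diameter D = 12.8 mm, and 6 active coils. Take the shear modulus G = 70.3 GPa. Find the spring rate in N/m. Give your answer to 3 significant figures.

23200 N/m

k = Gd⁴/(8D³N_a) = (70.3×10³ × 2.4⁴) / (8 × 12.8³ × 6)
  = 2.33239e+06 / 100663 = 23.17 N/mm = 23170 N/m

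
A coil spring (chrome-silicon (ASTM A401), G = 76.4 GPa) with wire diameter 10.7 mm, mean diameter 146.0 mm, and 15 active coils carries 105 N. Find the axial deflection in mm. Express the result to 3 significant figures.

k = Gd⁴/(8D³N_a) = (76.4×10³)(10.7⁴)/(8·146.0³·15) = 2.6816 N/mm
δ = F/k = 105 / 2.6816 = 39.156 mm

39.2 mm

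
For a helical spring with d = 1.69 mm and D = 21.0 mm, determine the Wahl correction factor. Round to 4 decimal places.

1.1151

C = D/d = 21.0/1.69 = 12.4260
K_W = (4C−1)/(4C−4) + 0.615/C = 48.704/45.704 + 0.0495 = 1.1151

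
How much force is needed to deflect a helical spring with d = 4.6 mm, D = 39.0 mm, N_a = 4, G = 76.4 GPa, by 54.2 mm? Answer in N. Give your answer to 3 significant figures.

k = Gd⁴/(8D³N_a) = (76.4×10³)(4.6⁴)/(8·39.0³·4) = 18.021 N/mm
F = k·δ = 18.021 × 54.2 = 976.74 N

977 N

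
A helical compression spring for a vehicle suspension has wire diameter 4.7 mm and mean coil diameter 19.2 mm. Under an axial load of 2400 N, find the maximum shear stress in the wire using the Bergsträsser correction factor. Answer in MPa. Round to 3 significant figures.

Spring index C = D/d = 19.2/4.7 = 4.0851
K_B = (4C+2)/(4C−3) = 18.340/13.340 = 1.3748
τ₀ = 8FD/(πd³) = 8·2400·19.2/(π·4.7³) = 368640/326.17 = 1130.2 MPa
τ_max = K·τ₀ = 1.3748 × 1130.2 = 1553.8 MPa

1550 MPa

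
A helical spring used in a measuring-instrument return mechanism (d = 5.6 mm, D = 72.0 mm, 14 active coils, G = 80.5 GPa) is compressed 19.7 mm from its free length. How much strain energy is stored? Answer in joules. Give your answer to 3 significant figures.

0.367 J

k = Gd⁴/(8D³N_a) = (80.5×10³)(5.6⁴)/(8·72.0³·14) = 1.8938 N/mm
U = ½kδ² = 0.5 × 1.8938 × 19.7² = 367.48 N·mm = 0.36748 J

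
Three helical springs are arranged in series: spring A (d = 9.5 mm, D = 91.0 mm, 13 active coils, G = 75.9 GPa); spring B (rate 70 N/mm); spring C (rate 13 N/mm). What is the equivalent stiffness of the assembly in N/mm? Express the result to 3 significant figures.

k_A = Gd⁴/(8D³N_a) = (75.9×10³)(9.5⁴)/(8·91.0³·13) = 7.8882 N/mm
Series: 1/k_eq = 1/7.8882 + 1/70 + 1/13 = 0.21798; k_eq = 4.5876 N/mm

4.59 N/mm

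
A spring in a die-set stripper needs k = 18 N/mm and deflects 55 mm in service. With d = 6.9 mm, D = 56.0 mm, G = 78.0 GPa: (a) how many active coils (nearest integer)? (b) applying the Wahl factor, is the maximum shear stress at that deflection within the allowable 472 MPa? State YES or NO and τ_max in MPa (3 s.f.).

(a) 7 coils; (b) NO, τ_max = 507 MPa

N_a = Gd⁴/(8D³k) = (78.0×10³)(6.9⁴)/(8·56.0³·18) = 6.991 → N_a = 7
Actual rate k = Gd⁴/(8D³·7) = 17.978 N/mm
Working load F = kδ = 17.978·55 = 988.78 N
C = 56.0/6.9 = 8.1159; K_W = (4C−1)/(4C−4)+0.615/C = 1.1812
τ_max = K_W·8FD/(πd³) = 1.1812·429.22 = 506.99 MPa
τ_max > 472 MPa → exceeds allowable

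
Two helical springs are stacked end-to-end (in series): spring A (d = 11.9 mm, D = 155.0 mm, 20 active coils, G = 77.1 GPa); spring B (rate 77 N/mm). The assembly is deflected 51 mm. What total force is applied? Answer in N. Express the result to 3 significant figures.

128 N

k_A = Gd⁴/(8D³N_a) = (77.1×10³)(11.9⁴)/(8·155.0³·20) = 2.5949 N/mm
Series: 1/k_eq = 1/2.5949 + 1/77 = 0.39835; k_eq = 2.5103 N/mm
F = k_eq·δ = 2.5103·51 = 128.03 N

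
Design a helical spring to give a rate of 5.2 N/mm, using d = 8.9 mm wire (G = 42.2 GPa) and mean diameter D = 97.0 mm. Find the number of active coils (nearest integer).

7

N_a = Gd⁴/(8D³k) = (42.2×10³ × 8.9⁴)/(8 × 97.0³ × 5.2)
    = 2.64772e+08 / 3.79672e+07 = 6.974 → 7 coils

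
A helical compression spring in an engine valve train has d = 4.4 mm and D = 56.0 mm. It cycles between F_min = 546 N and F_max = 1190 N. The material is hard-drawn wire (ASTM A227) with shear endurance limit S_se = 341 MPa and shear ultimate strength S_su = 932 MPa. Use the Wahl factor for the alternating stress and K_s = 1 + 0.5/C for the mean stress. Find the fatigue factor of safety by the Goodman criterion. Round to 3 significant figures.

C = D/d = 56.0/4.4 = 12.7273; K_W = (4C−1)/(4C−4)+0.615/C = 1.1123; K_s = 1+0.5/C = 1.0393
F_a = (F_max−F_min)/2 = 322 N; F_m = (F_max+F_min)/2 = 868 N
τ_a = K_W·8F_aD/(πd³) = 1.1123 × 539.05 = 599.57 MPa
τ_m = K_s·8F_mD/(πd³) = 1.0393 × 1453.1 = 1510.2 MPa
Goodman: 1/n_f = τ_a/S_se + τ_m/S_su = 599.57/341 + 1510.2/932 = 1.75826 + 1.62035 = 3.3786
n_f = 1/3.3786 = 0.296

0.296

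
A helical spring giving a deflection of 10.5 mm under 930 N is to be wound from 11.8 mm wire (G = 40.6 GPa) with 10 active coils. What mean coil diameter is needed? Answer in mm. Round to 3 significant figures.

Required rate k = F/δ = 930/10.5 = 88.571 N/mm
D = (Gd⁴/(8N_a·k))^(1/3) = (40.6×10³·11.8⁴/(8·10·88.571))^(1/3)
  = (111089)^(1/3) = 48.0718 mm

48.1 mm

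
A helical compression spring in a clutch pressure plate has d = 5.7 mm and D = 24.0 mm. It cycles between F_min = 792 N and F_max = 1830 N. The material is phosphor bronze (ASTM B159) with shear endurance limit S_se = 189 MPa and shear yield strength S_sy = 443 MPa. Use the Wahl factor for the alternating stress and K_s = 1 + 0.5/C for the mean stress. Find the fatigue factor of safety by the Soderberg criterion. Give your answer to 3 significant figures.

0.427

C = D/d = 24.0/5.7 = 4.2105; K_W = (4C−1)/(4C−4)+0.615/C = 1.3797; K_s = 1+0.5/C = 1.1187
F_a = (F_max−F_min)/2 = 519 N; F_m = (F_max+F_min)/2 = 1311 N
τ_a = K_W·8F_aD/(πd³) = 1.3797 × 171.28 = 236.3 MPa
τ_m = K_s·8F_mD/(πd³) = 1.1187 × 432.64 = 484.02 MPa
Soderberg: 1/n_f = τ_a/S_se + τ_m/S_sy = 236.3/189 + 484.02/443 = 1.25028 + 1.09259 = 2.3429
n_f = 1/2.3429 = 0.4268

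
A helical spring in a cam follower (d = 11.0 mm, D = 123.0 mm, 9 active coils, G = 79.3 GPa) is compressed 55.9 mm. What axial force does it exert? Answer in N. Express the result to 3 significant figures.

484 N

k = Gd⁴/(8D³N_a) = (79.3×10³)(11.0⁴)/(8·123.0³·9) = 8.6655 N/mm
F = k·δ = 8.6655 × 55.9 = 484.4 N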